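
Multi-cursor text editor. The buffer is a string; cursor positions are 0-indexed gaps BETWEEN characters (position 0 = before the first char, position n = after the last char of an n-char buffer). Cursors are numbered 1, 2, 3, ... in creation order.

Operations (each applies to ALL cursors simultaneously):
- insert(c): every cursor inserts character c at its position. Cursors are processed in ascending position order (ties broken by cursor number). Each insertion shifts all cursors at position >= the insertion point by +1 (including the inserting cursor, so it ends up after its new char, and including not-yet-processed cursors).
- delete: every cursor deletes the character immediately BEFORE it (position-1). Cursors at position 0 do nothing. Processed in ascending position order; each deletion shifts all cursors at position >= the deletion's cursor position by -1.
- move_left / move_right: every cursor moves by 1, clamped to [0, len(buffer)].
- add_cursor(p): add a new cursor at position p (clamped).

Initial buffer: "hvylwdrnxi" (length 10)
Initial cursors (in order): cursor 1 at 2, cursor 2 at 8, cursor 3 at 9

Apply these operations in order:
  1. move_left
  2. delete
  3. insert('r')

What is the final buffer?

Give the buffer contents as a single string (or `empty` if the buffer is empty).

After op 1 (move_left): buffer="hvylwdrnxi" (len 10), cursors c1@1 c2@7 c3@8, authorship ..........
After op 2 (delete): buffer="vylwdxi" (len 7), cursors c1@0 c2@5 c3@5, authorship .......
After op 3 (insert('r')): buffer="rvylwdrrxi" (len 10), cursors c1@1 c2@8 c3@8, authorship 1.....23..

Answer: rvylwdrrxi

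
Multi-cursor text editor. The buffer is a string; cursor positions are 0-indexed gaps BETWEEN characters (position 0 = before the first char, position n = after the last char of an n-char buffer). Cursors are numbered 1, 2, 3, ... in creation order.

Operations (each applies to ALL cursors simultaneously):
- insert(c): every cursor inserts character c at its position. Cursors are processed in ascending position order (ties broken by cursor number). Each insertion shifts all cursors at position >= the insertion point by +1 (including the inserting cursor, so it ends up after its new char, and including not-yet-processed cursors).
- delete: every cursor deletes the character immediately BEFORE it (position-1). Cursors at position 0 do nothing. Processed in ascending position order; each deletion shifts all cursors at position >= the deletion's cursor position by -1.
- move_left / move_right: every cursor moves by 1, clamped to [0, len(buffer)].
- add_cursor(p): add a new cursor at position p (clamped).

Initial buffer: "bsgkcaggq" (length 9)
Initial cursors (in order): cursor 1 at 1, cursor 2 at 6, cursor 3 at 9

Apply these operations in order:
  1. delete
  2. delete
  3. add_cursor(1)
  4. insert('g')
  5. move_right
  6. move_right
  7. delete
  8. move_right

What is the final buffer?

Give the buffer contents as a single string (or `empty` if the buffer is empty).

After op 1 (delete): buffer="sgkcgg" (len 6), cursors c1@0 c2@4 c3@6, authorship ......
After op 2 (delete): buffer="sgkg" (len 4), cursors c1@0 c2@3 c3@4, authorship ....
After op 3 (add_cursor(1)): buffer="sgkg" (len 4), cursors c1@0 c4@1 c2@3 c3@4, authorship ....
After op 4 (insert('g')): buffer="gsggkggg" (len 8), cursors c1@1 c4@3 c2@6 c3@8, authorship 1.4..2.3
After op 5 (move_right): buffer="gsggkggg" (len 8), cursors c1@2 c4@4 c2@7 c3@8, authorship 1.4..2.3
After op 6 (move_right): buffer="gsggkggg" (len 8), cursors c1@3 c4@5 c2@8 c3@8, authorship 1.4..2.3
After op 7 (delete): buffer="gsgg" (len 4), cursors c1@2 c4@3 c2@4 c3@4, authorship 1..2
After op 8 (move_right): buffer="gsgg" (len 4), cursors c1@3 c2@4 c3@4 c4@4, authorship 1..2

Answer: gsgg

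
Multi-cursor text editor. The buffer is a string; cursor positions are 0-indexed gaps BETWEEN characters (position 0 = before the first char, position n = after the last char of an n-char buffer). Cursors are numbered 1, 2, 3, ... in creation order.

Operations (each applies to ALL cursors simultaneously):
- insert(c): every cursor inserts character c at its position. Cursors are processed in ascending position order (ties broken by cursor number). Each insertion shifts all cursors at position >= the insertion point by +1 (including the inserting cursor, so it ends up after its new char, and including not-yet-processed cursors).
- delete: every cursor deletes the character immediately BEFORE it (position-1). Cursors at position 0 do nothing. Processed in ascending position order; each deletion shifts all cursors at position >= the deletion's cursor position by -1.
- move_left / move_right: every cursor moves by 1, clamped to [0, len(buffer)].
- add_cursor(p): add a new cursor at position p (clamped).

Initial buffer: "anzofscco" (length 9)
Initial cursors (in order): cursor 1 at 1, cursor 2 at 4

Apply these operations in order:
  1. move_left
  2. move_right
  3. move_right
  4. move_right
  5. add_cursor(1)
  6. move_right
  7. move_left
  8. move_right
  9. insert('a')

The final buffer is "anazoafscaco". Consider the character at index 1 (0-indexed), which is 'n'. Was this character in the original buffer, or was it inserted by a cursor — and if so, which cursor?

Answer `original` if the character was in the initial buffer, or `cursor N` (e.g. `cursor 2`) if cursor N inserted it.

After op 1 (move_left): buffer="anzofscco" (len 9), cursors c1@0 c2@3, authorship .........
After op 2 (move_right): buffer="anzofscco" (len 9), cursors c1@1 c2@4, authorship .........
After op 3 (move_right): buffer="anzofscco" (len 9), cursors c1@2 c2@5, authorship .........
After op 4 (move_right): buffer="anzofscco" (len 9), cursors c1@3 c2@6, authorship .........
After op 5 (add_cursor(1)): buffer="anzofscco" (len 9), cursors c3@1 c1@3 c2@6, authorship .........
After op 6 (move_right): buffer="anzofscco" (len 9), cursors c3@2 c1@4 c2@7, authorship .........
After op 7 (move_left): buffer="anzofscco" (len 9), cursors c3@1 c1@3 c2@6, authorship .........
After op 8 (move_right): buffer="anzofscco" (len 9), cursors c3@2 c1@4 c2@7, authorship .........
After op 9 (insert('a')): buffer="anazoafscaco" (len 12), cursors c3@3 c1@6 c2@10, authorship ..3..1...2..
Authorship (.=original, N=cursor N): . . 3 . . 1 . . . 2 . .
Index 1: author = original

Answer: original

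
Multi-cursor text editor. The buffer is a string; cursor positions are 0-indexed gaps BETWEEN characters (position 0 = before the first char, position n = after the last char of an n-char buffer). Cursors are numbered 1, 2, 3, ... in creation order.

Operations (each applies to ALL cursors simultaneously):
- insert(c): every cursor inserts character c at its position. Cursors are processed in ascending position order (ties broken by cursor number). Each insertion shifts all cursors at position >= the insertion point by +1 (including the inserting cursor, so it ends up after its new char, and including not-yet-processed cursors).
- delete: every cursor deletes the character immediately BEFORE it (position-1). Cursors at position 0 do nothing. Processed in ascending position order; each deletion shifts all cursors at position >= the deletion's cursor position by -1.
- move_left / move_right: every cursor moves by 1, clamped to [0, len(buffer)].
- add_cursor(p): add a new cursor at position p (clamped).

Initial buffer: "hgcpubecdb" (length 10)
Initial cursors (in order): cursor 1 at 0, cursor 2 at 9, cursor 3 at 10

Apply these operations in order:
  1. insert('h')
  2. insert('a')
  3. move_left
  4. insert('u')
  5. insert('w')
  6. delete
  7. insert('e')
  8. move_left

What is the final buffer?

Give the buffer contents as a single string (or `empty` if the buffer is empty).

Answer: hueahgcpubecdhueabhuea

Derivation:
After op 1 (insert('h')): buffer="hhgcpubecdhbh" (len 13), cursors c1@1 c2@11 c3@13, authorship 1.........2.3
After op 2 (insert('a')): buffer="hahgcpubecdhabha" (len 16), cursors c1@2 c2@13 c3@16, authorship 11.........22.33
After op 3 (move_left): buffer="hahgcpubecdhabha" (len 16), cursors c1@1 c2@12 c3@15, authorship 11.........22.33
After op 4 (insert('u')): buffer="huahgcpubecdhuabhua" (len 19), cursors c1@2 c2@14 c3@18, authorship 111.........222.333
After op 5 (insert('w')): buffer="huwahgcpubecdhuwabhuwa" (len 22), cursors c1@3 c2@16 c3@21, authorship 1111.........2222.3333
After op 6 (delete): buffer="huahgcpubecdhuabhua" (len 19), cursors c1@2 c2@14 c3@18, authorship 111.........222.333
After op 7 (insert('e')): buffer="hueahgcpubecdhueabhuea" (len 22), cursors c1@3 c2@16 c3@21, authorship 1111.........2222.3333
After op 8 (move_left): buffer="hueahgcpubecdhueabhuea" (len 22), cursors c1@2 c2@15 c3@20, authorship 1111.........2222.3333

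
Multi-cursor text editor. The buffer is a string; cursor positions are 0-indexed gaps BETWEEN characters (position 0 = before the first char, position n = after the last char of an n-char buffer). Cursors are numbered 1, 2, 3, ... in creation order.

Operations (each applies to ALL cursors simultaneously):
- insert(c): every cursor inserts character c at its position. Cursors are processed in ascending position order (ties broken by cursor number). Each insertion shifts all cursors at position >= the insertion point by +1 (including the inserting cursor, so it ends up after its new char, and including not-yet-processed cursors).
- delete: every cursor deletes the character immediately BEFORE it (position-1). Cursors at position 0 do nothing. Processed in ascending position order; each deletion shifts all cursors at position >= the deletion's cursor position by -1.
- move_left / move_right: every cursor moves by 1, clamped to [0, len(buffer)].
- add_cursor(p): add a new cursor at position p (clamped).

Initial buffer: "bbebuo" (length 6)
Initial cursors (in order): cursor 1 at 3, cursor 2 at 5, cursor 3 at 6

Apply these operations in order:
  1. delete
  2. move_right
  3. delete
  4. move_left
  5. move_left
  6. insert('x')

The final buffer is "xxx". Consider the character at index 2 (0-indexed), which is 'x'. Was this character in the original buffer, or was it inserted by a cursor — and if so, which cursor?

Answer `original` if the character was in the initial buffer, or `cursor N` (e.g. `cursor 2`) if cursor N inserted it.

After op 1 (delete): buffer="bbb" (len 3), cursors c1@2 c2@3 c3@3, authorship ...
After op 2 (move_right): buffer="bbb" (len 3), cursors c1@3 c2@3 c3@3, authorship ...
After op 3 (delete): buffer="" (len 0), cursors c1@0 c2@0 c3@0, authorship 
After op 4 (move_left): buffer="" (len 0), cursors c1@0 c2@0 c3@0, authorship 
After op 5 (move_left): buffer="" (len 0), cursors c1@0 c2@0 c3@0, authorship 
After op 6 (insert('x')): buffer="xxx" (len 3), cursors c1@3 c2@3 c3@3, authorship 123
Authorship (.=original, N=cursor N): 1 2 3
Index 2: author = 3

Answer: cursor 3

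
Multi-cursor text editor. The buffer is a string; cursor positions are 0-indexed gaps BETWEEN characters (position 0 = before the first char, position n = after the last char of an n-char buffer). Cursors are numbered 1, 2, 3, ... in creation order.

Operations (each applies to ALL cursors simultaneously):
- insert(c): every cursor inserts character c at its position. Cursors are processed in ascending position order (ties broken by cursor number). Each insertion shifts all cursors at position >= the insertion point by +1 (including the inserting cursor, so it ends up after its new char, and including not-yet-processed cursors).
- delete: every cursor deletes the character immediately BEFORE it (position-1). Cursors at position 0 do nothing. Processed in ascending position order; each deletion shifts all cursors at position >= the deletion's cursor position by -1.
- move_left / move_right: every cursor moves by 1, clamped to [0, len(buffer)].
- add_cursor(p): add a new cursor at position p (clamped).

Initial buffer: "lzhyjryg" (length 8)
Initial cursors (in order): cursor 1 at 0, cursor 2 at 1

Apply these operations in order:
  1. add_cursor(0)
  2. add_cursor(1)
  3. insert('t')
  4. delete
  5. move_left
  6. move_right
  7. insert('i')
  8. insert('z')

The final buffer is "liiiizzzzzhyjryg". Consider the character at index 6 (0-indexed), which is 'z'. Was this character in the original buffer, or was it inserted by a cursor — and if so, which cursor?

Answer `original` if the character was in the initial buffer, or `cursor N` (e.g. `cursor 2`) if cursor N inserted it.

Answer: cursor 2

Derivation:
After op 1 (add_cursor(0)): buffer="lzhyjryg" (len 8), cursors c1@0 c3@0 c2@1, authorship ........
After op 2 (add_cursor(1)): buffer="lzhyjryg" (len 8), cursors c1@0 c3@0 c2@1 c4@1, authorship ........
After op 3 (insert('t')): buffer="ttlttzhyjryg" (len 12), cursors c1@2 c3@2 c2@5 c4@5, authorship 13.24.......
After op 4 (delete): buffer="lzhyjryg" (len 8), cursors c1@0 c3@0 c2@1 c4@1, authorship ........
After op 5 (move_left): buffer="lzhyjryg" (len 8), cursors c1@0 c2@0 c3@0 c4@0, authorship ........
After op 6 (move_right): buffer="lzhyjryg" (len 8), cursors c1@1 c2@1 c3@1 c4@1, authorship ........
After op 7 (insert('i')): buffer="liiiizhyjryg" (len 12), cursors c1@5 c2@5 c3@5 c4@5, authorship .1234.......
After op 8 (insert('z')): buffer="liiiizzzzzhyjryg" (len 16), cursors c1@9 c2@9 c3@9 c4@9, authorship .12341234.......
Authorship (.=original, N=cursor N): . 1 2 3 4 1 2 3 4 . . . . . . .
Index 6: author = 2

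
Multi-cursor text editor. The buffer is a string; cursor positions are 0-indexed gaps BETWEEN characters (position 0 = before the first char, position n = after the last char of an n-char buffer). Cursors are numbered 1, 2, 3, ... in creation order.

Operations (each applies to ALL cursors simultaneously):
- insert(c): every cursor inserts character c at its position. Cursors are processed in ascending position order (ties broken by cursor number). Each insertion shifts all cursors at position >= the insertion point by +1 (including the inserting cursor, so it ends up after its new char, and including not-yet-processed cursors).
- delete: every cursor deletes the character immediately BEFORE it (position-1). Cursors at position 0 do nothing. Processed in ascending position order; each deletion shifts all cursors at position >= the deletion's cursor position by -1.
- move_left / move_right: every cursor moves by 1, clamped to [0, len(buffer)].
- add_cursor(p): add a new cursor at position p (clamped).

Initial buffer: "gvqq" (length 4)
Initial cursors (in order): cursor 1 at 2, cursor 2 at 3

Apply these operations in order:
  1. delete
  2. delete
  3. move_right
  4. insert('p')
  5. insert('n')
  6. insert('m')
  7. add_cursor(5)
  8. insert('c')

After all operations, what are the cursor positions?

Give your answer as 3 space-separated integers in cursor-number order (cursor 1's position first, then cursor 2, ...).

After op 1 (delete): buffer="gq" (len 2), cursors c1@1 c2@1, authorship ..
After op 2 (delete): buffer="q" (len 1), cursors c1@0 c2@0, authorship .
After op 3 (move_right): buffer="q" (len 1), cursors c1@1 c2@1, authorship .
After op 4 (insert('p')): buffer="qpp" (len 3), cursors c1@3 c2@3, authorship .12
After op 5 (insert('n')): buffer="qppnn" (len 5), cursors c1@5 c2@5, authorship .1212
After op 6 (insert('m')): buffer="qppnnmm" (len 7), cursors c1@7 c2@7, authorship .121212
After op 7 (add_cursor(5)): buffer="qppnnmm" (len 7), cursors c3@5 c1@7 c2@7, authorship .121212
After op 8 (insert('c')): buffer="qppnncmmcc" (len 10), cursors c3@6 c1@10 c2@10, authorship .121231212

Answer: 10 10 6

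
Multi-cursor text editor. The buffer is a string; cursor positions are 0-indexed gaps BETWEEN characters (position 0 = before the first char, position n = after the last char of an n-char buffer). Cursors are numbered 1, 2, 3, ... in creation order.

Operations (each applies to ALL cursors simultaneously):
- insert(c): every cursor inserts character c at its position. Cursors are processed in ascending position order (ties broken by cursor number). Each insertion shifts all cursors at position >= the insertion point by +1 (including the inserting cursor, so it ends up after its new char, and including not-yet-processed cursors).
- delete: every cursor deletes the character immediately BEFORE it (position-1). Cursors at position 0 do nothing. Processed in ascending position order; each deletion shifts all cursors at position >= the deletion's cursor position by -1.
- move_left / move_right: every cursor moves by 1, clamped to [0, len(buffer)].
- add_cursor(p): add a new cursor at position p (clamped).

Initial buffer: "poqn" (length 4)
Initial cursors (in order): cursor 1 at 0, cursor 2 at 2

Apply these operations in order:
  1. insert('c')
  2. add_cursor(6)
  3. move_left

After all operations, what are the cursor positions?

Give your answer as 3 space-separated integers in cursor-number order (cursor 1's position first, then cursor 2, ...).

Answer: 0 3 5

Derivation:
After op 1 (insert('c')): buffer="cpocqn" (len 6), cursors c1@1 c2@4, authorship 1..2..
After op 2 (add_cursor(6)): buffer="cpocqn" (len 6), cursors c1@1 c2@4 c3@6, authorship 1..2..
After op 3 (move_left): buffer="cpocqn" (len 6), cursors c1@0 c2@3 c3@5, authorship 1..2..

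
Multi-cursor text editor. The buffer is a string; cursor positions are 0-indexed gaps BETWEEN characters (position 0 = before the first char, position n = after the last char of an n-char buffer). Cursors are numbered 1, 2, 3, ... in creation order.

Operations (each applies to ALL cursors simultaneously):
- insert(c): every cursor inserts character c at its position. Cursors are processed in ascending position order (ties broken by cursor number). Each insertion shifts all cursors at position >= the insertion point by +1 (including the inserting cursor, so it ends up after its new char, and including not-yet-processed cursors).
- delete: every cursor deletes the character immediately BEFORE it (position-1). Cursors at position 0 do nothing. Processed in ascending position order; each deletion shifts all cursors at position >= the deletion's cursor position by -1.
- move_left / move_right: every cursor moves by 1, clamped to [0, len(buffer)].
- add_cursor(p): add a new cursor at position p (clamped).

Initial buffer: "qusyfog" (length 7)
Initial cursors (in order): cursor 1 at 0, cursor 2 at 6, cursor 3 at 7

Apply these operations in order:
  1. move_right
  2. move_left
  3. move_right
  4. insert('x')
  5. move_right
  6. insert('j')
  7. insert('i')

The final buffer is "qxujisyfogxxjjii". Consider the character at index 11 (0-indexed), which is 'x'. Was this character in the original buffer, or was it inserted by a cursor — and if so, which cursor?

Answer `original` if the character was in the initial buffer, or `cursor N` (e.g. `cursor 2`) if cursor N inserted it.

Answer: cursor 3

Derivation:
After op 1 (move_right): buffer="qusyfog" (len 7), cursors c1@1 c2@7 c3@7, authorship .......
After op 2 (move_left): buffer="qusyfog" (len 7), cursors c1@0 c2@6 c3@6, authorship .......
After op 3 (move_right): buffer="qusyfog" (len 7), cursors c1@1 c2@7 c3@7, authorship .......
After op 4 (insert('x')): buffer="qxusyfogxx" (len 10), cursors c1@2 c2@10 c3@10, authorship .1......23
After op 5 (move_right): buffer="qxusyfogxx" (len 10), cursors c1@3 c2@10 c3@10, authorship .1......23
After op 6 (insert('j')): buffer="qxujsyfogxxjj" (len 13), cursors c1@4 c2@13 c3@13, authorship .1.1.....2323
After op 7 (insert('i')): buffer="qxujisyfogxxjjii" (len 16), cursors c1@5 c2@16 c3@16, authorship .1.11.....232323
Authorship (.=original, N=cursor N): . 1 . 1 1 . . . . . 2 3 2 3 2 3
Index 11: author = 3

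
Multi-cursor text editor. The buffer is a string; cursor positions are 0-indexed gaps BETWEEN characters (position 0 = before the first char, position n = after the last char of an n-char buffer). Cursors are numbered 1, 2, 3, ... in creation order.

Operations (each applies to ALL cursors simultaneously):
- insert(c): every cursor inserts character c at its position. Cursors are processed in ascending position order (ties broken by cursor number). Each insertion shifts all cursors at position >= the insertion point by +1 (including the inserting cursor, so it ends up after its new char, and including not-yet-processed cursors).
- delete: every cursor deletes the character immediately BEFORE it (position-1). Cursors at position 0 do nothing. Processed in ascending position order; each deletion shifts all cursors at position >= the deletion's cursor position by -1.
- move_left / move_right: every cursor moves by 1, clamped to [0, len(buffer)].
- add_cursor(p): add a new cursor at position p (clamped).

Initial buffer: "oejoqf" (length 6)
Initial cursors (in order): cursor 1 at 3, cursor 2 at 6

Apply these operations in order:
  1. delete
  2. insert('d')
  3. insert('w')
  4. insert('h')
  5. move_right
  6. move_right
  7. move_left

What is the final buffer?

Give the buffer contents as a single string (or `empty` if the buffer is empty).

Answer: oedwhoqdwh

Derivation:
After op 1 (delete): buffer="oeoq" (len 4), cursors c1@2 c2@4, authorship ....
After op 2 (insert('d')): buffer="oedoqd" (len 6), cursors c1@3 c2@6, authorship ..1..2
After op 3 (insert('w')): buffer="oedwoqdw" (len 8), cursors c1@4 c2@8, authorship ..11..22
After op 4 (insert('h')): buffer="oedwhoqdwh" (len 10), cursors c1@5 c2@10, authorship ..111..222
After op 5 (move_right): buffer="oedwhoqdwh" (len 10), cursors c1@6 c2@10, authorship ..111..222
After op 6 (move_right): buffer="oedwhoqdwh" (len 10), cursors c1@7 c2@10, authorship ..111..222
After op 7 (move_left): buffer="oedwhoqdwh" (len 10), cursors c1@6 c2@9, authorship ..111..222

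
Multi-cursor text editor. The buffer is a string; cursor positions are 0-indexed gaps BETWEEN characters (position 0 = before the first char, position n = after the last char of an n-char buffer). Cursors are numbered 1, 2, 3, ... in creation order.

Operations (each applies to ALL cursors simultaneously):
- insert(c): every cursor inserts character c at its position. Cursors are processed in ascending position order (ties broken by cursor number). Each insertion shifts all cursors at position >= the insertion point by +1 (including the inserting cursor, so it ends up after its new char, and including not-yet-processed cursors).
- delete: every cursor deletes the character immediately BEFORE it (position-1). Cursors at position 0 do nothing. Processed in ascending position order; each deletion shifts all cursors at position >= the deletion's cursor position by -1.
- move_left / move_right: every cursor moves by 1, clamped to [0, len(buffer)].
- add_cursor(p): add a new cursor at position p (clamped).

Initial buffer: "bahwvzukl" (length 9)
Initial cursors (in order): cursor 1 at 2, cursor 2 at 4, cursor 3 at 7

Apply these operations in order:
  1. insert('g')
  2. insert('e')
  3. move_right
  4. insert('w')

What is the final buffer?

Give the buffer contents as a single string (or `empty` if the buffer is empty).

Answer: bagehwwgevwzugekwl

Derivation:
After op 1 (insert('g')): buffer="baghwgvzugkl" (len 12), cursors c1@3 c2@6 c3@10, authorship ..1..2...3..
After op 2 (insert('e')): buffer="bagehwgevzugekl" (len 15), cursors c1@4 c2@8 c3@13, authorship ..11..22...33..
After op 3 (move_right): buffer="bagehwgevzugekl" (len 15), cursors c1@5 c2@9 c3@14, authorship ..11..22...33..
After op 4 (insert('w')): buffer="bagehwwgevwzugekwl" (len 18), cursors c1@6 c2@11 c3@17, authorship ..11.1.22.2..33.3.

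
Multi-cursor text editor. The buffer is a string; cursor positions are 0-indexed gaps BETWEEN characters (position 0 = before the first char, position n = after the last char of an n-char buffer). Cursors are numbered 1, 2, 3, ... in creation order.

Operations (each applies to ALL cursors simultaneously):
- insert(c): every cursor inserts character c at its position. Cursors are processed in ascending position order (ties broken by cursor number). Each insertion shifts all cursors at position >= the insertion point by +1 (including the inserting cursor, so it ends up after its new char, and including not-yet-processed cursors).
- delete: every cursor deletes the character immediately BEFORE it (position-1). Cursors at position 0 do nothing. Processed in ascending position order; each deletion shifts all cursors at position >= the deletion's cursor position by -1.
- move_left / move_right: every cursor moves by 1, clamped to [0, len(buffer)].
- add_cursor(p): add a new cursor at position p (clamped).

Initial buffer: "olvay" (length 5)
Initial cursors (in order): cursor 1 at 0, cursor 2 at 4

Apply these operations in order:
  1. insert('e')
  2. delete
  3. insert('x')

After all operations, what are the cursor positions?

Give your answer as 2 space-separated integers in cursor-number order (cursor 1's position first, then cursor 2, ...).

Answer: 1 6

Derivation:
After op 1 (insert('e')): buffer="eolvaey" (len 7), cursors c1@1 c2@6, authorship 1....2.
After op 2 (delete): buffer="olvay" (len 5), cursors c1@0 c2@4, authorship .....
After op 3 (insert('x')): buffer="xolvaxy" (len 7), cursors c1@1 c2@6, authorship 1....2.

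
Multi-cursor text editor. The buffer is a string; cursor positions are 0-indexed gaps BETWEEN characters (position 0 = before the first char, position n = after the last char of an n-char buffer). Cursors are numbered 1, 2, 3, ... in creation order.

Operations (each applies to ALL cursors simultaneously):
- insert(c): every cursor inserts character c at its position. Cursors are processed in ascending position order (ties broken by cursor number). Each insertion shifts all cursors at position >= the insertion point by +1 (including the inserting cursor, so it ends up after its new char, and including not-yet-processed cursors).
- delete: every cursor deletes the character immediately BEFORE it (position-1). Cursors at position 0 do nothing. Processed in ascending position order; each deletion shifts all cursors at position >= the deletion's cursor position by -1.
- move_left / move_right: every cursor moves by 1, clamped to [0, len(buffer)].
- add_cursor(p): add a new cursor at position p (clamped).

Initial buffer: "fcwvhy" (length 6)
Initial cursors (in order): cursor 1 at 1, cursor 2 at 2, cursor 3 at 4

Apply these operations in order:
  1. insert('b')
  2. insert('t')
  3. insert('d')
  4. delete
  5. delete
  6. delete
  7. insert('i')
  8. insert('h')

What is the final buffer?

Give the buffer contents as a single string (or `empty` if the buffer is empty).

Answer: fihcihwvihhy

Derivation:
After op 1 (insert('b')): buffer="fbcbwvbhy" (len 9), cursors c1@2 c2@4 c3@7, authorship .1.2..3..
After op 2 (insert('t')): buffer="fbtcbtwvbthy" (len 12), cursors c1@3 c2@6 c3@10, authorship .11.22..33..
After op 3 (insert('d')): buffer="fbtdcbtdwvbtdhy" (len 15), cursors c1@4 c2@8 c3@13, authorship .111.222..333..
After op 4 (delete): buffer="fbtcbtwvbthy" (len 12), cursors c1@3 c2@6 c3@10, authorship .11.22..33..
After op 5 (delete): buffer="fbcbwvbhy" (len 9), cursors c1@2 c2@4 c3@7, authorship .1.2..3..
After op 6 (delete): buffer="fcwvhy" (len 6), cursors c1@1 c2@2 c3@4, authorship ......
After op 7 (insert('i')): buffer="ficiwvihy" (len 9), cursors c1@2 c2@4 c3@7, authorship .1.2..3..
After op 8 (insert('h')): buffer="fihcihwvihhy" (len 12), cursors c1@3 c2@6 c3@10, authorship .11.22..33..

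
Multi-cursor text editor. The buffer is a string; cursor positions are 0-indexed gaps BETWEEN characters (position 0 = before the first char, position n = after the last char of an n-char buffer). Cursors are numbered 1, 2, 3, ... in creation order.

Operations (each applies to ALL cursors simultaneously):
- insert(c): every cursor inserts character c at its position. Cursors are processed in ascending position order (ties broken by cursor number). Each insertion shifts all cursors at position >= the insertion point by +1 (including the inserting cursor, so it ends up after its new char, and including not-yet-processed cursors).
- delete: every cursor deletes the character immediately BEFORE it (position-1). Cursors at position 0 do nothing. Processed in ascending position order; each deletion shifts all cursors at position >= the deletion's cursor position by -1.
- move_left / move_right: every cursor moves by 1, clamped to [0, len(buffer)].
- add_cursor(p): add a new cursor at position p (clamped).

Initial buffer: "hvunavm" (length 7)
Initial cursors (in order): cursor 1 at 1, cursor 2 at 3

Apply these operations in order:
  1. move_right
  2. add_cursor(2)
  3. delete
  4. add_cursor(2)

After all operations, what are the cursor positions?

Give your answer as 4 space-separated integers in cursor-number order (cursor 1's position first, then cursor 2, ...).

Answer: 0 1 0 2

Derivation:
After op 1 (move_right): buffer="hvunavm" (len 7), cursors c1@2 c2@4, authorship .......
After op 2 (add_cursor(2)): buffer="hvunavm" (len 7), cursors c1@2 c3@2 c2@4, authorship .......
After op 3 (delete): buffer="uavm" (len 4), cursors c1@0 c3@0 c2@1, authorship ....
After op 4 (add_cursor(2)): buffer="uavm" (len 4), cursors c1@0 c3@0 c2@1 c4@2, authorship ....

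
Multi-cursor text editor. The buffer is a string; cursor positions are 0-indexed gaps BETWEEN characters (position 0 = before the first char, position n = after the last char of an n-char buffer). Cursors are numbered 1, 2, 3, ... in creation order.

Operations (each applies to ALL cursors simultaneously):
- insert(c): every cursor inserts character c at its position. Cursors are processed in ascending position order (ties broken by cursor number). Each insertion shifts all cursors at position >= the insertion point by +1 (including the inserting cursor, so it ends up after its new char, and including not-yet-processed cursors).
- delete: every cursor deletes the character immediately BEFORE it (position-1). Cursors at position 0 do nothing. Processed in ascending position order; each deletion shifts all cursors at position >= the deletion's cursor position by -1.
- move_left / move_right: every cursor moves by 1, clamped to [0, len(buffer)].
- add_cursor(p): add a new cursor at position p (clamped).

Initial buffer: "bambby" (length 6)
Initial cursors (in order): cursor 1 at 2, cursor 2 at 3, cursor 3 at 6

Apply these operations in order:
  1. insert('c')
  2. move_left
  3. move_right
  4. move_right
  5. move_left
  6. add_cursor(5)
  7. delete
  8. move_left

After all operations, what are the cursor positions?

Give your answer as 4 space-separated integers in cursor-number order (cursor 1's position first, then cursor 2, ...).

Answer: 1 1 3 1

Derivation:
After op 1 (insert('c')): buffer="bacmcbbyc" (len 9), cursors c1@3 c2@5 c3@9, authorship ..1.2...3
After op 2 (move_left): buffer="bacmcbbyc" (len 9), cursors c1@2 c2@4 c3@8, authorship ..1.2...3
After op 3 (move_right): buffer="bacmcbbyc" (len 9), cursors c1@3 c2@5 c3@9, authorship ..1.2...3
After op 4 (move_right): buffer="bacmcbbyc" (len 9), cursors c1@4 c2@6 c3@9, authorship ..1.2...3
After op 5 (move_left): buffer="bacmcbbyc" (len 9), cursors c1@3 c2@5 c3@8, authorship ..1.2...3
After op 6 (add_cursor(5)): buffer="bacmcbbyc" (len 9), cursors c1@3 c2@5 c4@5 c3@8, authorship ..1.2...3
After op 7 (delete): buffer="babbc" (len 5), cursors c1@2 c2@2 c4@2 c3@4, authorship ....3
After op 8 (move_left): buffer="babbc" (len 5), cursors c1@1 c2@1 c4@1 c3@3, authorship ....3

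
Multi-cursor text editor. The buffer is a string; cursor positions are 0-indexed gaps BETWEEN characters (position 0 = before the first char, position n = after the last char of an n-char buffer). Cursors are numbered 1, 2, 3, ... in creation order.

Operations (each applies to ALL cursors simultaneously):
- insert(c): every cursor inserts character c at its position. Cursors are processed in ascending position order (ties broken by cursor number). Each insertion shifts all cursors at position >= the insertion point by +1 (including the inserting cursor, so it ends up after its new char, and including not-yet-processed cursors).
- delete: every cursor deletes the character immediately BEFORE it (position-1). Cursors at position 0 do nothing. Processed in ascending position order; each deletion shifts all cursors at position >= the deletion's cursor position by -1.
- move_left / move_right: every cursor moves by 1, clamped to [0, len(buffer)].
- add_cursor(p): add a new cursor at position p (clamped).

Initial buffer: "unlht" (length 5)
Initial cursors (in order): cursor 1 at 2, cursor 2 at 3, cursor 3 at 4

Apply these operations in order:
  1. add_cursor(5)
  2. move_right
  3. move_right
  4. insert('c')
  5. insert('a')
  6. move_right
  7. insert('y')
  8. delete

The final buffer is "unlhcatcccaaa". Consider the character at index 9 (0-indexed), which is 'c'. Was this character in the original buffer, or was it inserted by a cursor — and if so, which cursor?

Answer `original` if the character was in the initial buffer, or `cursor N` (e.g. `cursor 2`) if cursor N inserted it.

After op 1 (add_cursor(5)): buffer="unlht" (len 5), cursors c1@2 c2@3 c3@4 c4@5, authorship .....
After op 2 (move_right): buffer="unlht" (len 5), cursors c1@3 c2@4 c3@5 c4@5, authorship .....
After op 3 (move_right): buffer="unlht" (len 5), cursors c1@4 c2@5 c3@5 c4@5, authorship .....
After op 4 (insert('c')): buffer="unlhctccc" (len 9), cursors c1@5 c2@9 c3@9 c4@9, authorship ....1.234
After op 5 (insert('a')): buffer="unlhcatcccaaa" (len 13), cursors c1@6 c2@13 c3@13 c4@13, authorship ....11.234234
After op 6 (move_right): buffer="unlhcatcccaaa" (len 13), cursors c1@7 c2@13 c3@13 c4@13, authorship ....11.234234
After op 7 (insert('y')): buffer="unlhcatycccaaayyy" (len 17), cursors c1@8 c2@17 c3@17 c4@17, authorship ....11.1234234234
After op 8 (delete): buffer="unlhcatcccaaa" (len 13), cursors c1@7 c2@13 c3@13 c4@13, authorship ....11.234234
Authorship (.=original, N=cursor N): . . . . 1 1 . 2 3 4 2 3 4
Index 9: author = 4

Answer: cursor 4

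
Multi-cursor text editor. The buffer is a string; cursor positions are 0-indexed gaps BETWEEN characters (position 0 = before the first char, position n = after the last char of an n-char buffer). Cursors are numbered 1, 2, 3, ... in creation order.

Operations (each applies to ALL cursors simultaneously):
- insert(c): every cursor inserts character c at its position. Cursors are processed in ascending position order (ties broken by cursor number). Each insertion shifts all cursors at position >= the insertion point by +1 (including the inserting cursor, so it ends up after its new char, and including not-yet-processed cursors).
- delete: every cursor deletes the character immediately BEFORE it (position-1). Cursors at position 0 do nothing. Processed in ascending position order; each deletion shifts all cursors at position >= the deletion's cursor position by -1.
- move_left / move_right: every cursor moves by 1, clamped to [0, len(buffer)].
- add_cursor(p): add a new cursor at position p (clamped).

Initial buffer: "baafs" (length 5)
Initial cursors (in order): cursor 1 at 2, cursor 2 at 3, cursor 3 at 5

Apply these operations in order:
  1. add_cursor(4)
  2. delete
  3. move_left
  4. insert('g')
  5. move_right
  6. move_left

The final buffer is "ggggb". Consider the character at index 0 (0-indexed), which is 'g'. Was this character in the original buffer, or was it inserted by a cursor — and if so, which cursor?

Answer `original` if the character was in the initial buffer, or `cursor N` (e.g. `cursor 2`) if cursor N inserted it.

After op 1 (add_cursor(4)): buffer="baafs" (len 5), cursors c1@2 c2@3 c4@4 c3@5, authorship .....
After op 2 (delete): buffer="b" (len 1), cursors c1@1 c2@1 c3@1 c4@1, authorship .
After op 3 (move_left): buffer="b" (len 1), cursors c1@0 c2@0 c3@0 c4@0, authorship .
After op 4 (insert('g')): buffer="ggggb" (len 5), cursors c1@4 c2@4 c3@4 c4@4, authorship 1234.
After op 5 (move_right): buffer="ggggb" (len 5), cursors c1@5 c2@5 c3@5 c4@5, authorship 1234.
After op 6 (move_left): buffer="ggggb" (len 5), cursors c1@4 c2@4 c3@4 c4@4, authorship 1234.
Authorship (.=original, N=cursor N): 1 2 3 4 .
Index 0: author = 1

Answer: cursor 1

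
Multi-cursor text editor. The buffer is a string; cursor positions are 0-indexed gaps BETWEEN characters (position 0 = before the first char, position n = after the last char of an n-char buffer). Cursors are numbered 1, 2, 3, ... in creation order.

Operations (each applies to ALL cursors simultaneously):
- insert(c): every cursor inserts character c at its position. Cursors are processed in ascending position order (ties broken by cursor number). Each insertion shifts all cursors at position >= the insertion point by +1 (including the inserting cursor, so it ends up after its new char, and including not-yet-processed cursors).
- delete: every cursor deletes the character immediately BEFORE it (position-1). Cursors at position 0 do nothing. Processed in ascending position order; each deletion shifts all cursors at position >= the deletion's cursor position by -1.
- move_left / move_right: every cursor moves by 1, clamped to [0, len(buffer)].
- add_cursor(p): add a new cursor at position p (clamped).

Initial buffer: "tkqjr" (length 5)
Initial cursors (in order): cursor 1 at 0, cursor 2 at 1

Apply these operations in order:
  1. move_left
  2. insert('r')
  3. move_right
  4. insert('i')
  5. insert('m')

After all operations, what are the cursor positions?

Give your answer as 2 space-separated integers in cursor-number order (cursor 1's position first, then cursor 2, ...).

After op 1 (move_left): buffer="tkqjr" (len 5), cursors c1@0 c2@0, authorship .....
After op 2 (insert('r')): buffer="rrtkqjr" (len 7), cursors c1@2 c2@2, authorship 12.....
After op 3 (move_right): buffer="rrtkqjr" (len 7), cursors c1@3 c2@3, authorship 12.....
After op 4 (insert('i')): buffer="rrtiikqjr" (len 9), cursors c1@5 c2@5, authorship 12.12....
After op 5 (insert('m')): buffer="rrtiimmkqjr" (len 11), cursors c1@7 c2@7, authorship 12.1212....

Answer: 7 7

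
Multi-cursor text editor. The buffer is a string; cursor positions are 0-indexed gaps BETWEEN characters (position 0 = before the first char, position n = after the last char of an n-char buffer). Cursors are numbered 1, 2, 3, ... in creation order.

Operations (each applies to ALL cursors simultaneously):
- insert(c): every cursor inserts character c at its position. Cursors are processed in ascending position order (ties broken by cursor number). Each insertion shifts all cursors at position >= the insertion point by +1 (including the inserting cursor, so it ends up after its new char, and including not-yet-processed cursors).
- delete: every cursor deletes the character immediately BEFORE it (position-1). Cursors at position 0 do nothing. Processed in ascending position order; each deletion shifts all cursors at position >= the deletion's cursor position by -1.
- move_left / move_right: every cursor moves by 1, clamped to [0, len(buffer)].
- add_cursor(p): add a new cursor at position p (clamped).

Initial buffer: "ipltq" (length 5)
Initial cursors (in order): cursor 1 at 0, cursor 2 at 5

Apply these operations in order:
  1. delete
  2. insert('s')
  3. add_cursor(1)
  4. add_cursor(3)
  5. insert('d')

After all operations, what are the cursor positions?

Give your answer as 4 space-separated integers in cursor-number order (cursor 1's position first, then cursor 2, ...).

After op 1 (delete): buffer="iplt" (len 4), cursors c1@0 c2@4, authorship ....
After op 2 (insert('s')): buffer="siplts" (len 6), cursors c1@1 c2@6, authorship 1....2
After op 3 (add_cursor(1)): buffer="siplts" (len 6), cursors c1@1 c3@1 c2@6, authorship 1....2
After op 4 (add_cursor(3)): buffer="siplts" (len 6), cursors c1@1 c3@1 c4@3 c2@6, authorship 1....2
After op 5 (insert('d')): buffer="sddipdltsd" (len 10), cursors c1@3 c3@3 c4@6 c2@10, authorship 113..4..22

Answer: 3 10 3 6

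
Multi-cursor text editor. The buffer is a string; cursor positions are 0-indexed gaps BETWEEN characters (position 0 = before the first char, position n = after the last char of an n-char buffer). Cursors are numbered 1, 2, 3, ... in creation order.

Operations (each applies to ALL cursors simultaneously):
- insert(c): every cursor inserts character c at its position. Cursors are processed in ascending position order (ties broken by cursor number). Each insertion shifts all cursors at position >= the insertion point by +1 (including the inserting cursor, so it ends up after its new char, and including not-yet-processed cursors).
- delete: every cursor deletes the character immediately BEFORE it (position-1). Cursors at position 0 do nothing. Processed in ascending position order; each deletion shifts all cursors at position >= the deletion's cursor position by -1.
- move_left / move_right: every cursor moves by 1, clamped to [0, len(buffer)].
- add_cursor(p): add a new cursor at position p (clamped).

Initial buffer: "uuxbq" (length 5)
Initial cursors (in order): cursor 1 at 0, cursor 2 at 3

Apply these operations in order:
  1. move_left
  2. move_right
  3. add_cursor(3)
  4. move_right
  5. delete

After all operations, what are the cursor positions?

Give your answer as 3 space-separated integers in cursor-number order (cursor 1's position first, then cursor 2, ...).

Answer: 1 1 1

Derivation:
After op 1 (move_left): buffer="uuxbq" (len 5), cursors c1@0 c2@2, authorship .....
After op 2 (move_right): buffer="uuxbq" (len 5), cursors c1@1 c2@3, authorship .....
After op 3 (add_cursor(3)): buffer="uuxbq" (len 5), cursors c1@1 c2@3 c3@3, authorship .....
After op 4 (move_right): buffer="uuxbq" (len 5), cursors c1@2 c2@4 c3@4, authorship .....
After op 5 (delete): buffer="uq" (len 2), cursors c1@1 c2@1 c3@1, authorship ..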